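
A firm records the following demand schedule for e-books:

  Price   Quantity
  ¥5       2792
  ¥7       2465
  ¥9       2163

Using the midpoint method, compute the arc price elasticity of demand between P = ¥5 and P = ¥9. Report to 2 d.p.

At P = 5, Q = 2792; at P = 9, Q = 2163.
ΔQ = -629, ΔP = 4. Midpoints: P̄ = 7.00, Q̄ = 2477.5.
ε = (ΔQ/ΔP)(P̄/Q̄) = (-629/4)(7.00/2477.5).

-0.44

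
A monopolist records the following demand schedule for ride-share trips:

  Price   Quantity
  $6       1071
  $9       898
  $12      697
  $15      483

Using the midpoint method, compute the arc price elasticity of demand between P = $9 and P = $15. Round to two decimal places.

At P = 9, Q = 898; at P = 15, Q = 483.
ΔQ = -415, ΔP = 6. Midpoints: P̄ = 12.00, Q̄ = 690.5.
ε = (ΔQ/ΔP)(P̄/Q̄) = (-415/6)(12.00/690.5).

-1.20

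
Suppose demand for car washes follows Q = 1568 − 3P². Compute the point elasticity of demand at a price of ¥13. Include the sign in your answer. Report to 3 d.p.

At P = 13, Q = 1061.
dQ/dP = −6P = -78.
ε = (dQ/dP)(P/Q) = (-78)(13/1061).
|ε| < 1, so demand is inelastic at this price.

-0.956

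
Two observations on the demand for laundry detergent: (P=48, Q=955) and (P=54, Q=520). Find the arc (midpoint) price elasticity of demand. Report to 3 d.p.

-5.014

ΔQ = 520 − 955 = -435; ΔP = 54 − 48 = 6.
Midpoints: P̄ = 51.00, Q̄ = 737.5.
ε = (ΔQ/ΔP)(P̄/Q̄) = (-435/6)(51.00/737.5).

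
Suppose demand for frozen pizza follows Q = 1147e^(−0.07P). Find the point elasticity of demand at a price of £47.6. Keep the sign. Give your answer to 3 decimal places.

-3.332

At P = 47.6, Q = 40.973.
dQ/dP = −0.07·1147e^(−0.07P) = −0.07Q = -2.868.
ε = (dQ/dP)(P/Q) = (-2.868)(47.6/40.973).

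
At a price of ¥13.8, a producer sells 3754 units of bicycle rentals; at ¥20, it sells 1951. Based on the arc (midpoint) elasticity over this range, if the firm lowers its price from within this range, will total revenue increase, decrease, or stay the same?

Arc ε = (-1803/6.2)(16.90/2852.5) ≈ -1.723.
|ε| = 1.72 > 1, so demand is elastic. A price cut therefore raises total revenue.

increase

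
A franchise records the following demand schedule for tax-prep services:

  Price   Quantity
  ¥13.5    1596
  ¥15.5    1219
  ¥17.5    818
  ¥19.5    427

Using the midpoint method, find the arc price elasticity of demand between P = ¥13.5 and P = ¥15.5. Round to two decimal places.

At P = 13.5, Q = 1596; at P = 15.5, Q = 1219.
ΔQ = -377, ΔP = 2.0. Midpoints: P̄ = 14.50, Q̄ = 1407.5.
ε = (ΔQ/ΔP)(P̄/Q̄) = (-377/2.0)(14.50/1407.5).

-1.94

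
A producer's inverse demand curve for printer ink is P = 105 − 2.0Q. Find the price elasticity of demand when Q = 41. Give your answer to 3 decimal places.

At Q = 41, P = 105 − 2.0(41) = 23.00.
dP/dQ = −2.0, so dQ/dP = 1/(−2.0) = -0.500.
ε = (dQ/dP)(P/Q) = (-0.500)(23.00/41).

-0.280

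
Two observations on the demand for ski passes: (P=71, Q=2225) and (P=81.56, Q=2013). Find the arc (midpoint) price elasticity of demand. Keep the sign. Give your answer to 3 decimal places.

ΔQ = 2013 − 2225 = -212; ΔP = 81.56 − 71 = 10.56.
Midpoints: P̄ = 76.28, Q̄ = 2119.0.
ε = (ΔQ/ΔP)(P̄/Q̄) = (-212/10.56)(76.28/2119.0).

-0.723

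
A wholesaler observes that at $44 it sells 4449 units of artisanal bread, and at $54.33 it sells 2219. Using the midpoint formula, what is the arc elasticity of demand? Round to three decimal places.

-3.183

ΔQ = 2219 − 4449 = -2230; ΔP = 54.33 − 44 = 10.33.
Midpoints: P̄ = 49.16, Q̄ = 3334.0.
ε = (ΔQ/ΔP)(P̄/Q̄) = (-2230/10.33)(49.16/3334.0).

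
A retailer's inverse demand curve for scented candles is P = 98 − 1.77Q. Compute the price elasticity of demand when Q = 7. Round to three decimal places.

At Q = 7, P = 98 − 1.77(7) = 85.61.
dP/dQ = −1.77, so dQ/dP = 1/(−1.77) = -0.565.
ε = (dQ/dP)(P/Q) = (-0.565)(85.61/7).

-6.910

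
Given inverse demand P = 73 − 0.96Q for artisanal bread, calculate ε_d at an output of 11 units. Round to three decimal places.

-5.913

At Q = 11, P = 73 − 0.96(11) = 62.44.
dP/dQ = −0.96, so dQ/dP = 1/(−0.96) = -1.042.
ε = (dQ/dP)(P/Q) = (-1.042)(62.44/11).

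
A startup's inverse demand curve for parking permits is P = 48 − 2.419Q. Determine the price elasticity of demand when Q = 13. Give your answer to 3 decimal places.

-0.526

At Q = 13, P = 48 − 2.419(13) = 16.55.
dP/dQ = −2.419, so dQ/dP = 1/(−2.419) = -0.413.
ε = (dQ/dP)(P/Q) = (-0.413)(16.55/13).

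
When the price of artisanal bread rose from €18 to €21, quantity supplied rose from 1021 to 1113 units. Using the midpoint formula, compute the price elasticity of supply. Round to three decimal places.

ΔQ = 1113 − 1021 = 92; ΔP = 21 − 18 = 3.
Midpoints: P̄ = 19.50, Q̄ = 1067.0.
ε_s = (ΔQ/ΔP)(P̄/Q̄) = (92/3)(19.50/1067.0).

0.560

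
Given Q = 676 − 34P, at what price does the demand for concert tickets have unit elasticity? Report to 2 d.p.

9.94

For linear demand Q = a − bP, ε = −bP/(a − bP). |ε| = 1 when bP = a − bP, i.e. P = a/(2b).
P = 676/(2·34) = 676/68 = 9.9412.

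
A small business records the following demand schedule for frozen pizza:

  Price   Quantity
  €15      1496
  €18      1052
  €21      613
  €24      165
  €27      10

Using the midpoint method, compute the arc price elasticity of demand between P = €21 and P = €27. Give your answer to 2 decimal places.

At P = 21, Q = 613; at P = 27, Q = 10.
ΔQ = -603, ΔP = 6. Midpoints: P̄ = 24.00, Q̄ = 311.5.
ε = (ΔQ/ΔP)(P̄/Q̄) = (-603/6)(24.00/311.5).

-7.74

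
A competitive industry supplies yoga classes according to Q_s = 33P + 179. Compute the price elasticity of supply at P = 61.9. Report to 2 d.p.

0.92

At P = 61.9, Q_s = 2221.70.
dQ_s/dP = 33.
ε_s = (dQ_s/dP)(P/Q_s) = (33)(61.9/2221.70).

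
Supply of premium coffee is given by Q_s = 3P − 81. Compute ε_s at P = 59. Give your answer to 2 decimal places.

At P = 59, Q_s = 96.
dQ_s/dP = 3.
ε_s = (dQ_s/dP)(P/Q_s) = (3)(59/96).

1.84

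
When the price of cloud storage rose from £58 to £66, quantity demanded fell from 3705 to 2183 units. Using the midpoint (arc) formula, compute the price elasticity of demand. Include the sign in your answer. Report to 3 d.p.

-4.007

ΔQ = 2183 − 3705 = -1522; ΔP = 66 − 58 = 8.
Midpoints: P̄ = 62.00, Q̄ = 2944.0.
ε = (ΔQ/ΔP)(P̄/Q̄) = (-1522/8)(62.00/2944.0).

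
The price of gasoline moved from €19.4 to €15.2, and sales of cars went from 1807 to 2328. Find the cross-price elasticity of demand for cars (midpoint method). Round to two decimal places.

-1.04

ΔQ_x = 2328 − 1807 = 521; ΔP_y = 15.2 − 19.4 = -4.2.
Midpoints: P̄_y = 17.30, Q̄_x = 2067.5.
ε_xy = (ΔQ_x/ΔP_y)(P̄_y/Q̄_x) = (521/-4.2)(17.30/2067.5).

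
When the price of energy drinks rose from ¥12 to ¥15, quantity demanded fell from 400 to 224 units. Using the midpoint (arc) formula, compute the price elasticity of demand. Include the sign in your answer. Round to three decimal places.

-2.538

ΔQ = 224 − 400 = -176; ΔP = 15 − 12 = 3.
Midpoints: P̄ = 13.50, Q̄ = 312.0.
ε = (ΔQ/ΔP)(P̄/Q̄) = (-176/3)(13.50/312.0).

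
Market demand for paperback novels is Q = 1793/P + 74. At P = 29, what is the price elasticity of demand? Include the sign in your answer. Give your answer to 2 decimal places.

At P = 29, Q = 135.828.
dQ/dP = −1793/P² = -2.132.
ε = (dQ/dP)(P/Q) = (-2.132)(29/135.828).
|ε| < 1, so demand is inelastic at this price.

-0.46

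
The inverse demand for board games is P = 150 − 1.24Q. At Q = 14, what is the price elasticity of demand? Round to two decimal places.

-7.64

At Q = 14, P = 150 − 1.24(14) = 132.64.
dP/dQ = −1.24, so dQ/dP = 1/(−1.24) = -0.806.
ε = (dQ/dP)(P/Q) = (-0.806)(132.64/14).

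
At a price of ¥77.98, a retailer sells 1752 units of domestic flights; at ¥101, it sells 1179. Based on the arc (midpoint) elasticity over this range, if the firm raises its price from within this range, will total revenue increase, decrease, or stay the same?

decrease

Arc ε = (-573/23.02)(89.49/1465.5) ≈ -1.520.
|ε| = 1.52 > 1, so demand is elastic. A price rise therefore reduces total revenue.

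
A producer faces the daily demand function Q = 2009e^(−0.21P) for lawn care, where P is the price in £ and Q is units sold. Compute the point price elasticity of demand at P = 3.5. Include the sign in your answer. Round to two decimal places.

-0.74

At P = 3.5, Q = 963.326.
dQ/dP = −0.21·2009e^(−0.21P) = −0.21Q = -202.299.
ε = (dQ/dP)(P/Q) = (-202.299)(3.5/963.326).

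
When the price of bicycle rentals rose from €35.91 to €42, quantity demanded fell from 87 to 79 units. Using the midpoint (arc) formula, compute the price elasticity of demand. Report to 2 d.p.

ΔQ = 79 − 87 = -8; ΔP = 42 − 35.91 = 6.09.
Midpoints: P̄ = 38.95, Q̄ = 83.0.
ε = (ΔQ/ΔP)(P̄/Q̄) = (-8/6.09)(38.95/83.0).

-0.62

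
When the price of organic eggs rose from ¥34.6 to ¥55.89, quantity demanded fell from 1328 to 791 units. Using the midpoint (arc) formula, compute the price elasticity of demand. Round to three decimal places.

-1.077

ΔQ = 791 − 1328 = -537; ΔP = 55.89 − 34.6 = 21.29.
Midpoints: P̄ = 45.25, Q̄ = 1059.5.
ε = (ΔQ/ΔP)(P̄/Q̄) = (-537/21.29)(45.25/1059.5).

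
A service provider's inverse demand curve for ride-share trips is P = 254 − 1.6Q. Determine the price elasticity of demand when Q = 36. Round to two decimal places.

At Q = 36, P = 254 − 1.6(36) = 196.40.
dP/dQ = −1.6, so dQ/dP = 1/(−1.6) = -0.625.
ε = (dQ/dP)(P/Q) = (-0.625)(196.40/36).

-3.41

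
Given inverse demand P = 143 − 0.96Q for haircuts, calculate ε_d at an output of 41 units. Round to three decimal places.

At Q = 41, P = 143 − 0.96(41) = 103.64.
dP/dQ = −0.96, so dQ/dP = 1/(−0.96) = -1.042.
ε = (dQ/dP)(P/Q) = (-1.042)(103.64/41).

-2.633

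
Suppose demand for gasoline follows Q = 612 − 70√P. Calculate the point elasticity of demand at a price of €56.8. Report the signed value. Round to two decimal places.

At P = 56.8, Q = 84.440.
dQ/dP = −70/(2√P) = -4.644.
ε = (dQ/dP)(P/Q) = (-4.644)(56.8/84.440).
|ε| > 1, so demand is elastic at this price.

-3.12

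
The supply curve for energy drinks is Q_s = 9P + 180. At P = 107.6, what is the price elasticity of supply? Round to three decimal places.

0.843

At P = 107.6, Q_s = 1148.40.
dQ_s/dP = 9.
ε_s = (dQ_s/dP)(P/Q_s) = (9)(107.6/1148.40).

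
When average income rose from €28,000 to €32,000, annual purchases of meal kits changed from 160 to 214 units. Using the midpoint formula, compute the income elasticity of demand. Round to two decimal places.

2.17

ΔQ = 54, ΔI = 4000. Midpoints: Ī = 30,000, Q̄ = 187.0.
ε_I = (ΔQ/ΔI)(Ī/Q̄) = (54/4000)(30000/187.0).
ε_I > 0, so the good is normal.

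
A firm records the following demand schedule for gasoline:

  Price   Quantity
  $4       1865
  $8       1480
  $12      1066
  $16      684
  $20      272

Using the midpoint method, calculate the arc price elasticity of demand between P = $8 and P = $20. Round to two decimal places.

At P = 8, Q = 1480; at P = 20, Q = 272.
ΔQ = -1208, ΔP = 12. Midpoints: P̄ = 14.00, Q̄ = 876.0.
ε = (ΔQ/ΔP)(P̄/Q̄) = (-1208/12)(14.00/876.0).

-1.61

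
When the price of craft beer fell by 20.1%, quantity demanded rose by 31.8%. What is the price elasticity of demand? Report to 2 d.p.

ε = %ΔQ / %ΔP = (31.8)/(-20.1) = -1.582.

-1.58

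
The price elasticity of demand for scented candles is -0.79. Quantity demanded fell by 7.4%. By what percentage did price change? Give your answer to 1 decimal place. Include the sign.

9.4%

%ΔP ≈ %ΔQ / ε = (-7.4%)/(-0.79) = 9.37%.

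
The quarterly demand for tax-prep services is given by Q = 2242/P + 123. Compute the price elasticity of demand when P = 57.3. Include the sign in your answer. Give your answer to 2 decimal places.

-0.24

At P = 57.3, Q = 162.127.
dQ/dP = −2242/P² = -0.683.
ε = (dQ/dP)(P/Q) = (-0.683)(57.3/162.127).
|ε| < 1, so demand is inelastic at this price.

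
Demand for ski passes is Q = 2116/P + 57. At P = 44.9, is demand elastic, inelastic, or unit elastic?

inelastic

Q = 104.127, dQ/dP = -1.050.
ε = (dQ/dP)(P/Q) ≈ -0.453.
|ε| = 0.45 < 1.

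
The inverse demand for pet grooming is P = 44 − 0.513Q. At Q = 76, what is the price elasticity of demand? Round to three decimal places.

-0.129

At Q = 76, P = 44 − 0.513(76) = 5.01.
dP/dQ = −0.513, so dQ/dP = 1/(−0.513) = -1.949.
ε = (dQ/dP)(P/Q) = (-1.949)(5.01/76).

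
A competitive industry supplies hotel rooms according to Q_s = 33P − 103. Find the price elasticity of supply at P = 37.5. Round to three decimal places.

At P = 37.5, Q_s = 1134.50.
dQ_s/dP = 33.
ε_s = (dQ_s/dP)(P/Q_s) = (33)(37.5/1134.50).

1.091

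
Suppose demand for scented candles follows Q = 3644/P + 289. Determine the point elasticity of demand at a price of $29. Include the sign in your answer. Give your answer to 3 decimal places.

-0.303

At P = 29, Q = 414.655.
dQ/dP = −3644/P² = -4.333.
ε = (dQ/dP)(P/Q) = (-4.333)(29/414.655).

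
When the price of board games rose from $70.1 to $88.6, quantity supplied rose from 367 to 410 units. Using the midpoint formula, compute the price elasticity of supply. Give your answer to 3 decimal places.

ΔQ = 410 − 367 = 43; ΔP = 88.6 − 70.1 = 18.5.
Midpoints: P̄ = 79.35, Q̄ = 388.5.
ε_s = (ΔQ/ΔP)(P̄/Q̄) = (43/18.5)(79.35/388.5).

0.475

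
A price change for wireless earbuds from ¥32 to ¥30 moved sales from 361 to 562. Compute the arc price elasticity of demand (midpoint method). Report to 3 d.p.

ΔQ = 562 − 361 = 201; ΔP = 30 − 32 = -2.
Midpoints: P̄ = 31.00, Q̄ = 461.5.
ε = (ΔQ/ΔP)(P̄/Q̄) = (201/-2)(31.00/461.5).

-6.751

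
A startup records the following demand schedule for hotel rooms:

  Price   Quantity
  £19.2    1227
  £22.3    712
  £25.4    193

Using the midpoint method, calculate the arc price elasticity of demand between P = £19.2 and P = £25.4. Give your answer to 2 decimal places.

-5.24

At P = 19.2, Q = 1227; at P = 25.4, Q = 193.
ΔQ = -1034, ΔP = 6.2. Midpoints: P̄ = 22.30, Q̄ = 710.0.
ε = (ΔQ/ΔP)(P̄/Q̄) = (-1034/6.2)(22.30/710.0).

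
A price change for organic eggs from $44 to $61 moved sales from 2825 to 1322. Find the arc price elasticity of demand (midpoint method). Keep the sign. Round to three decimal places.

ΔQ = 1322 − 2825 = -1503; ΔP = 61 − 44 = 17.
Midpoints: P̄ = 52.50, Q̄ = 2073.5.
ε = (ΔQ/ΔP)(P̄/Q̄) = (-1503/17)(52.50/2073.5).

-2.239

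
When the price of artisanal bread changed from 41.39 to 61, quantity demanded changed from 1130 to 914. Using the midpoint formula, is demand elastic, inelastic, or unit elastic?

Arc ε ≈ -0.552.
|ε| = 0.55 < 1.

inelastic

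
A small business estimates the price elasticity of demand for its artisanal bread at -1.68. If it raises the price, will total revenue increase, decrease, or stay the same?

decrease

|ε| = 1.68 > 1, so demand is elastic. A price rise therefore reduces total revenue.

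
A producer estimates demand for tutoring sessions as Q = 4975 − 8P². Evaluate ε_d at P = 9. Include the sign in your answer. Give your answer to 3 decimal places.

-0.300

At P = 9, Q = 4327.
dQ/dP = −16P = -144.
ε = (dQ/dP)(P/Q) = (-144)(9/4327).
|ε| < 1, so demand is inelastic at this price.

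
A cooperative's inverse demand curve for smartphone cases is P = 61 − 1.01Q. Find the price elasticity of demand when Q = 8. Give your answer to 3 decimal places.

At Q = 8, P = 61 − 1.01(8) = 52.92.
dP/dQ = −1.01, so dQ/dP = 1/(−1.01) = -0.990.
ε = (dQ/dP)(P/Q) = (-0.990)(52.92/8).

-6.550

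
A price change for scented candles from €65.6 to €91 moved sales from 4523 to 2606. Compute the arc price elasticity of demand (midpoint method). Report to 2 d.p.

-1.66

ΔQ = 2606 − 4523 = -1917; ΔP = 91 − 65.6 = 25.4.
Midpoints: P̄ = 78.30, Q̄ = 3564.5.
ε = (ΔQ/ΔP)(P̄/Q̄) = (-1917/25.4)(78.30/3564.5).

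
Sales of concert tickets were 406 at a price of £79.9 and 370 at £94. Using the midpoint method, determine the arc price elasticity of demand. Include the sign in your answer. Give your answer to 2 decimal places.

-0.57

ΔQ = 370 − 406 = -36; ΔP = 94 − 79.9 = 14.1.
Midpoints: P̄ = 86.95, Q̄ = 388.0.
ε = (ΔQ/ΔP)(P̄/Q̄) = (-36/14.1)(86.95/388.0).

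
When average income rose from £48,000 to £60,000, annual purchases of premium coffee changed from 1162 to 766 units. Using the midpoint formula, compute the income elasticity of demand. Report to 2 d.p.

-1.85

ΔQ = -396, ΔI = 12000. Midpoints: Ī = 54,000, Q̄ = 964.0.
ε_I = (ΔQ/ΔI)(Ī/Q̄) = (-396/12000)(54000/964.0).
ε_I < 0, so the good is inferior.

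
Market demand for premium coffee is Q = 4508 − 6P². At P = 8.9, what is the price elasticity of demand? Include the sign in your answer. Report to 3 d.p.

At P = 8.9, Q = 4032.740.
dQ/dP = −12P = -106.800.
ε = (dQ/dP)(P/Q) = (-106.800)(8.9/4032.740).
|ε| < 1, so demand is inelastic at this price.

-0.236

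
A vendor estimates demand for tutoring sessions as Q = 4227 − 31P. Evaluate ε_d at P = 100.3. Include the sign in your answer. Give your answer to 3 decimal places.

At P = 100.3, Q = 1117.700.
dQ/dP = −31.
ε = (dQ/dP)(P/Q) = (-31)(100.3/1117.700).

-2.782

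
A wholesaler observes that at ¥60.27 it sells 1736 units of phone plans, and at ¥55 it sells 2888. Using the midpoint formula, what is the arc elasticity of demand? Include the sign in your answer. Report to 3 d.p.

-5.449

ΔQ = 2888 − 1736 = 1152; ΔP = 55 − 60.27 = -5.27.
Midpoints: P̄ = 57.64, Q̄ = 2312.0.
ε = (ΔQ/ΔP)(P̄/Q̄) = (1152/-5.27)(57.64/2312.0).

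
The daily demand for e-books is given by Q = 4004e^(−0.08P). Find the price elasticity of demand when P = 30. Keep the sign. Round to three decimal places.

At P = 30, Q = 363.235.
dQ/dP = −0.08·4004e^(−0.08P) = −0.08Q = -29.059.
ε = (dQ/dP)(P/Q) = (-29.059)(30/363.235).

-2.400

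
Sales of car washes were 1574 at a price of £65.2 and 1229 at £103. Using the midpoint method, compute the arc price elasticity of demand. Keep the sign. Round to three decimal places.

ΔQ = 1229 − 1574 = -345; ΔP = 103 − 65.2 = 37.8.
Midpoints: P̄ = 84.10, Q̄ = 1401.5.
ε = (ΔQ/ΔP)(P̄/Q̄) = (-345/37.8)(84.10/1401.5).

-0.548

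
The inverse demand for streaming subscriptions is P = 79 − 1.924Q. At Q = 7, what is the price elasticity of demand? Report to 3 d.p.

At Q = 7, P = 79 − 1.924(7) = 65.53.
dP/dQ = −1.924, so dQ/dP = 1/(−1.924) = -0.520.
ε = (dQ/dP)(P/Q) = (-0.520)(65.53/7).

-4.866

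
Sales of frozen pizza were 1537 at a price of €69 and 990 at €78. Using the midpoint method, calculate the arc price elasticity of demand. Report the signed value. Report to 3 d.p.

ΔQ = 990 − 1537 = -547; ΔP = 78 − 69 = 9.
Midpoints: P̄ = 73.50, Q̄ = 1263.5.
ε = (ΔQ/ΔP)(P̄/Q̄) = (-547/9)(73.50/1263.5).

-3.536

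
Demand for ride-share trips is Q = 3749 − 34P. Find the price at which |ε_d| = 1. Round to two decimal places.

For linear demand Q = a − bP, ε = −bP/(a − bP). |ε| = 1 when bP = a − bP, i.e. P = a/(2b).
P = 3749/(2·34) = 3749/68 = 55.1324.

55.13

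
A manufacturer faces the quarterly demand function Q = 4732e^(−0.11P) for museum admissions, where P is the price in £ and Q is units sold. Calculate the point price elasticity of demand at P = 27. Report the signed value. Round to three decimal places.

At P = 27, Q = 242.767.
dQ/dP = −0.11·4732e^(−0.11P) = −0.11Q = -26.704.
ε = (dQ/dP)(P/Q) = (-26.704)(27/242.767).

-2.970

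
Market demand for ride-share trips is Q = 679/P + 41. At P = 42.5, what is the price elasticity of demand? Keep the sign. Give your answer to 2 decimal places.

-0.28

At P = 42.5, Q = 56.976.
dQ/dP = −679/P² = -0.376.
ε = (dQ/dP)(P/Q) = (-0.376)(42.5/56.976).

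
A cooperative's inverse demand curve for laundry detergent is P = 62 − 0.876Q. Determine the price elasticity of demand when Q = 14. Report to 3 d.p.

-4.055

At Q = 14, P = 62 − 0.876(14) = 49.74.
dP/dQ = −0.876, so dQ/dP = 1/(−0.876) = -1.142.
ε = (dQ/dP)(P/Q) = (-1.142)(49.74/14).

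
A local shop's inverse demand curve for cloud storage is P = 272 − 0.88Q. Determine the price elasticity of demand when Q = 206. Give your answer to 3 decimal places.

-0.500

At Q = 206, P = 272 − 0.88(206) = 90.72.
dP/dQ = −0.88, so dQ/dP = 1/(−0.88) = -1.136.
ε = (dQ/dP)(P/Q) = (-1.136)(90.72/206).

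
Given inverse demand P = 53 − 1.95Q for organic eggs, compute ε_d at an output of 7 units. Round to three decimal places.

At Q = 7, P = 53 − 1.95(7) = 39.35.
dP/dQ = −1.95, so dQ/dP = 1/(−1.95) = -0.513.
ε = (dQ/dP)(P/Q) = (-0.513)(39.35/7).

-2.883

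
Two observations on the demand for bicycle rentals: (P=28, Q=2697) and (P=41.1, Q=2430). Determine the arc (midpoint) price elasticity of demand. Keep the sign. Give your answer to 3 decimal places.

-0.275

ΔQ = 2430 − 2697 = -267; ΔP = 41.1 − 28 = 13.1.
Midpoints: P̄ = 34.55, Q̄ = 2563.5.
ε = (ΔQ/ΔP)(P̄/Q̄) = (-267/13.1)(34.55/2563.5).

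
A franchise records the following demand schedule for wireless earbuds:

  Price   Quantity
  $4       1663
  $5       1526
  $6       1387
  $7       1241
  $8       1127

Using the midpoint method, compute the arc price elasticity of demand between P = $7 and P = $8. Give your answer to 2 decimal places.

-0.72

At P = 7, Q = 1241; at P = 8, Q = 1127.
ΔQ = -114, ΔP = 1. Midpoints: P̄ = 7.50, Q̄ = 1184.0.
ε = (ΔQ/ΔP)(P̄/Q̄) = (-114/1)(7.50/1184.0).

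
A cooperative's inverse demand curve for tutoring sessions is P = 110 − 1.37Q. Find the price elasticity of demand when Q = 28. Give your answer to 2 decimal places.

-1.87

At Q = 28, P = 110 − 1.37(28) = 71.64.
dP/dQ = −1.37, so dQ/dP = 1/(−1.37) = -0.730.
ε = (dQ/dP)(P/Q) = (-0.730)(71.64/28).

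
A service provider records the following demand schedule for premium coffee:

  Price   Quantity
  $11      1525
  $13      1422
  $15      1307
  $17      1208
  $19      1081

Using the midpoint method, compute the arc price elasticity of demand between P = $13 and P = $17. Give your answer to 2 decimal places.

At P = 13, Q = 1422; at P = 17, Q = 1208.
ΔQ = -214, ΔP = 4. Midpoints: P̄ = 15.00, Q̄ = 1315.0.
ε = (ΔQ/ΔP)(P̄/Q̄) = (-214/4)(15.00/1315.0).

-0.61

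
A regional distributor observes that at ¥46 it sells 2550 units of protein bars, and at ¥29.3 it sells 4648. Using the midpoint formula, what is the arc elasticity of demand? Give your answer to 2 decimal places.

-1.31

ΔQ = 4648 − 2550 = 2098; ΔP = 29.3 − 46 = -16.7.
Midpoints: P̄ = 37.65, Q̄ = 3599.0.
ε = (ΔQ/ΔP)(P̄/Q̄) = (2098/-16.7)(37.65/3599.0).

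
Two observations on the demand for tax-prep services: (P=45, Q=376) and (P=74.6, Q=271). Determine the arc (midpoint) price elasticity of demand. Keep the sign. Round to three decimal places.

-0.656

ΔQ = 271 − 376 = -105; ΔP = 74.6 − 45 = 29.6.
Midpoints: P̄ = 59.80, Q̄ = 323.5.
ε = (ΔQ/ΔP)(P̄/Q̄) = (-105/29.6)(59.80/323.5).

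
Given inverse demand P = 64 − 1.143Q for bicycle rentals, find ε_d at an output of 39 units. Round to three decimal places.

At Q = 39, P = 64 − 1.143(39) = 19.42.
dP/dQ = −1.143, so dQ/dP = 1/(−1.143) = -0.875.
ε = (dQ/dP)(P/Q) = (-0.875)(19.42/39).

-0.436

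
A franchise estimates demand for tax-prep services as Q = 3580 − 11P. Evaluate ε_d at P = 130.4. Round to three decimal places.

At P = 130.4, Q = 2145.600.
dQ/dP = −11.
ε = (dQ/dP)(P/Q) = (-11)(130.4/2145.600).
|ε| < 1, so demand is inelastic at this price.

-0.669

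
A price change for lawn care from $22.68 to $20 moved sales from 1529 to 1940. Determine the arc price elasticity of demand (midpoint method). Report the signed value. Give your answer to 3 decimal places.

ΔQ = 1940 − 1529 = 411; ΔP = 20 − 22.68 = -2.68.
Midpoints: P̄ = 21.34, Q̄ = 1734.5.
ε = (ΔQ/ΔP)(P̄/Q̄) = (411/-2.68)(21.34/1734.5).

-1.887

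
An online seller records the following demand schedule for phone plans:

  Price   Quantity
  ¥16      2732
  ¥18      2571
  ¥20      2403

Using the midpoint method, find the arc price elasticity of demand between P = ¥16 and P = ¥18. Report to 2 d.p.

At P = 16, Q = 2732; at P = 18, Q = 2571.
ΔQ = -161, ΔP = 2. Midpoints: P̄ = 17.00, Q̄ = 2651.5.
ε = (ΔQ/ΔP)(P̄/Q̄) = (-161/2)(17.00/2651.5).

-0.52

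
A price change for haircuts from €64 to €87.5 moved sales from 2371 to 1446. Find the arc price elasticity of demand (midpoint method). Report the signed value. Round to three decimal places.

-1.562

ΔQ = 1446 − 2371 = -925; ΔP = 87.5 − 64 = 23.5.
Midpoints: P̄ = 75.75, Q̄ = 1908.5.
ε = (ΔQ/ΔP)(P̄/Q̄) = (-925/23.5)(75.75/1908.5).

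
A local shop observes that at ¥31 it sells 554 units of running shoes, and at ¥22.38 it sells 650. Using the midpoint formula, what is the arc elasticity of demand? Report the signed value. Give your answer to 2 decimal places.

ΔQ = 650 − 554 = 96; ΔP = 22.38 − 31 = -8.62.
Midpoints: P̄ = 26.69, Q̄ = 602.0.
ε = (ΔQ/ΔP)(P̄/Q̄) = (96/-8.62)(26.69/602.0).

-0.49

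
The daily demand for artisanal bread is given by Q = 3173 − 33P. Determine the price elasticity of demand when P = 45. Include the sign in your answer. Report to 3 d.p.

At P = 45, Q = 1688.
dQ/dP = −33.
ε = (dQ/dP)(P/Q) = (-33)(45/1688).

-0.880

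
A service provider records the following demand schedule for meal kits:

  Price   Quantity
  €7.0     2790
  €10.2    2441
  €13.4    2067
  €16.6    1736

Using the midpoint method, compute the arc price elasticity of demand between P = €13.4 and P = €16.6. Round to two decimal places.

-0.82

At P = 13.4, Q = 2067; at P = 16.6, Q = 1736.
ΔQ = -331, ΔP = 3.2. Midpoints: P̄ = 15.00, Q̄ = 1901.5.
ε = (ΔQ/ΔP)(P̄/Q̄) = (-331/3.2)(15.00/1901.5).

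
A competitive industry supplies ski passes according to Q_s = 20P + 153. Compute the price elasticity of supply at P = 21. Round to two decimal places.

0.73

At P = 21, Q_s = 573.
dQ_s/dP = 20.
ε_s = (dQ_s/dP)(P/Q_s) = (20)(21/573).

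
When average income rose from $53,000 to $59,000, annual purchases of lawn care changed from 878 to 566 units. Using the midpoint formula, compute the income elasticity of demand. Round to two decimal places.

-4.03

ΔQ = -312, ΔI = 6000. Midpoints: Ī = 56,000, Q̄ = 722.0.
ε_I = (ΔQ/ΔI)(Ī/Q̄) = (-312/6000)(56000/722.0).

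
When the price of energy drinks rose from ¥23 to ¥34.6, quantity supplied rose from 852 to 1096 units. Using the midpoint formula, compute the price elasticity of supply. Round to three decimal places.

ΔQ = 1096 − 852 = 244; ΔP = 34.6 − 23 = 11.6.
Midpoints: P̄ = 28.80, Q̄ = 974.0.
ε_s = (ΔQ/ΔP)(P̄/Q̄) = (244/11.6)(28.80/974.0).

0.622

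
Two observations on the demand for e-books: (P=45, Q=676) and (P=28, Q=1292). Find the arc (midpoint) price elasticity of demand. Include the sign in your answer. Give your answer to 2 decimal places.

ΔQ = 1292 − 676 = 616; ΔP = 28 − 45 = -17.
Midpoints: P̄ = 36.50, Q̄ = 984.0.
ε = (ΔQ/ΔP)(P̄/Q̄) = (616/-17)(36.50/984.0).

-1.34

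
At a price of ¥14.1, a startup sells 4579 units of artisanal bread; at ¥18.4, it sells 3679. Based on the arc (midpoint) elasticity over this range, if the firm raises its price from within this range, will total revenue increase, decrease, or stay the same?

increase

Arc ε = (-900/4.3)(16.25/4129.0) ≈ -0.824.
|ε| = 0.82 < 1, so demand is inelastic. A price rise therefore raises total revenue.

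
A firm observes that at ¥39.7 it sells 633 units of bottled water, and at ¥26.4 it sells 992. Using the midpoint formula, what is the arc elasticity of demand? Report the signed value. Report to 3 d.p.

-1.098

ΔQ = 992 − 633 = 359; ΔP = 26.4 − 39.7 = -13.3.
Midpoints: P̄ = 33.05, Q̄ = 812.5.
ε = (ΔQ/ΔP)(P̄/Q̄) = (359/-13.3)(33.05/812.5).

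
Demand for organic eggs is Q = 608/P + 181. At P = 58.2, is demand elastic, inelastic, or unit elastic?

inelastic

Q = 191.447, dQ/dP = -0.179.
ε = (dQ/dP)(P/Q) ≈ -0.055.
|ε| = 0.05 < 1.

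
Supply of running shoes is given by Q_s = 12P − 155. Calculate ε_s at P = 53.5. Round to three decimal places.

1.318

At P = 53.5, Q_s = 487.
dQ_s/dP = 12.
ε_s = (dQ_s/dP)(P/Q_s) = (12)(53.5/487).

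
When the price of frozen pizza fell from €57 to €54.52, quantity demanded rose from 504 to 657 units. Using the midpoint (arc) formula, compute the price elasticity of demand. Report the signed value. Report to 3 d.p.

ΔQ = 657 − 504 = 153; ΔP = 54.52 − 57 = -2.48.
Midpoints: P̄ = 55.76, Q̄ = 580.5.
ε = (ΔQ/ΔP)(P̄/Q̄) = (153/-2.48)(55.76/580.5).

-5.926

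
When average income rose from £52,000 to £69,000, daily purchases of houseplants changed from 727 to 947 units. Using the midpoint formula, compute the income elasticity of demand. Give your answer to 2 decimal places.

0.94

ΔQ = 220, ΔI = 17000. Midpoints: Ī = 60,500, Q̄ = 837.0.
ε_I = (ΔQ/ΔI)(Ī/Q̄) = (220/17000)(60500/837.0).
ε_I > 0, so the good is normal.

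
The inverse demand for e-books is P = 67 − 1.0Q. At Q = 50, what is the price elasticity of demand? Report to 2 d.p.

At Q = 50, P = 67 − 1.0(50) = 17.00.
dP/dQ = −1.0, so dQ/dP = 1/(−1.0) = -1.000.
ε = (dQ/dP)(P/Q) = (-1.000)(17.00/50).

-0.34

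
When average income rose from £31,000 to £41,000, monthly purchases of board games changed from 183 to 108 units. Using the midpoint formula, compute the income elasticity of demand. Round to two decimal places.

ΔQ = -75, ΔI = 10000. Midpoints: Ī = 36,000, Q̄ = 145.5.
ε_I = (ΔQ/ΔI)(Ī/Q̄) = (-75/10000)(36000/145.5).

-1.86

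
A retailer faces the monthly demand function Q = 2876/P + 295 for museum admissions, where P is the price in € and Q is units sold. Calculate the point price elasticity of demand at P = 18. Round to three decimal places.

-0.351

At P = 18, Q = 454.778.
dQ/dP = −2876/P² = -8.877.
ε = (dQ/dP)(P/Q) = (-8.877)(18/454.778).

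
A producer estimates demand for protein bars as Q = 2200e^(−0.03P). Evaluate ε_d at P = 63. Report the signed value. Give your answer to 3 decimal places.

At P = 63, Q = 332.358.
dQ/dP = −0.03·2200e^(−0.03P) = −0.03Q = -9.971.
ε = (dQ/dP)(P/Q) = (-9.971)(63/332.358).

-1.890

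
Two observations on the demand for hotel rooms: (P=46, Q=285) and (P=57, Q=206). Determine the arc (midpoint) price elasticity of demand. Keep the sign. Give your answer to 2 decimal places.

-1.51

ΔQ = 206 − 285 = -79; ΔP = 57 − 46 = 11.
Midpoints: P̄ = 51.50, Q̄ = 245.5.
ε = (ΔQ/ΔP)(P̄/Q̄) = (-79/11)(51.50/245.5).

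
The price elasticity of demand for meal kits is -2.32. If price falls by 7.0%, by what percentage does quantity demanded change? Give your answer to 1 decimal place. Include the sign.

%ΔQ ≈ ε × %ΔP = (-2.32)(-7.0%) = 16.24%.

16.2%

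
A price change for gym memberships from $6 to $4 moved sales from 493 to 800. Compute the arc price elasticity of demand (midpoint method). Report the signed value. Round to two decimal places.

-1.19

ΔQ = 800 − 493 = 307; ΔP = 4 − 6 = -2.
Midpoints: P̄ = 5.00, Q̄ = 646.5.
ε = (ΔQ/ΔP)(P̄/Q̄) = (307/-2)(5.00/646.5).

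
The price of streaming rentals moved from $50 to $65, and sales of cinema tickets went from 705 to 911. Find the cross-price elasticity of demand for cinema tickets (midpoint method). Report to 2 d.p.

ΔQ_x = 911 − 705 = 206; ΔP_y = 65 − 50 = 15.
Midpoints: P̄_y = 57.50, Q̄_x = 808.0.
ε_xy = (ΔQ_x/ΔP_y)(P̄_y/Q̄_x) = (206/15)(57.50/808.0).
ε_xy > 0, so the goods are substitutes.

0.98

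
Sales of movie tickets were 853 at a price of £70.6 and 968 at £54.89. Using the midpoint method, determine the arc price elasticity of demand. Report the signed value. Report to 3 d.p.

ΔQ = 968 − 853 = 115; ΔP = 54.89 − 70.6 = -15.71.
Midpoints: P̄ = 62.74, Q̄ = 910.5.
ε = (ΔQ/ΔP)(P̄/Q̄) = (115/-15.71)(62.74/910.5).

-0.504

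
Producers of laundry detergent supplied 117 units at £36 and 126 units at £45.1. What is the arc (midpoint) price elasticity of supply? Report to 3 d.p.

ΔQ = 126 − 117 = 9; ΔP = 45.1 − 36 = 9.1.
Midpoints: P̄ = 40.55, Q̄ = 121.5.
ε_s = (ΔQ/ΔP)(P̄/Q̄) = (9/9.1)(40.55/121.5).

0.330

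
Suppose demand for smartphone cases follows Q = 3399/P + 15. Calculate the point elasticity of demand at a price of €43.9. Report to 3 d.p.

At P = 43.9, Q = 92.426.
dQ/dP = −3399/P² = -1.764.
ε = (dQ/dP)(P/Q) = (-1.764)(43.9/92.426).

-0.838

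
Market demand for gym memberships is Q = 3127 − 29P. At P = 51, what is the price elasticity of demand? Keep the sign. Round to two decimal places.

At P = 51, Q = 1648.
dQ/dP = −29.
ε = (dQ/dP)(P/Q) = (-29)(51/1648).

-0.90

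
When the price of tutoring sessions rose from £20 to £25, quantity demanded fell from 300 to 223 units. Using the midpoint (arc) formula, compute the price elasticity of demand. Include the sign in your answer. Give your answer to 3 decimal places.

ΔQ = 223 − 300 = -77; ΔP = 25 − 20 = 5.
Midpoints: P̄ = 22.50, Q̄ = 261.5.
ε = (ΔQ/ΔP)(P̄/Q̄) = (-77/5)(22.50/261.5).

-1.325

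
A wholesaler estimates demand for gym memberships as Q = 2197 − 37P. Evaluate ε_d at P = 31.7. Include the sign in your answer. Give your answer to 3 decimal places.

-1.145

At P = 31.7, Q = 1024.100.
dQ/dP = −37.
ε = (dQ/dP)(P/Q) = (-37)(31.7/1024.100).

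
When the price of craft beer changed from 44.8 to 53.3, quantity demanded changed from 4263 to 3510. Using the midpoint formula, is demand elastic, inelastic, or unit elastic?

elastic

Arc ε ≈ -1.118.
|ε| = 1.12 > 1.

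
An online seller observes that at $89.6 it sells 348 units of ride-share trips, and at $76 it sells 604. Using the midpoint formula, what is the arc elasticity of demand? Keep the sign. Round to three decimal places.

ΔQ = 604 − 348 = 256; ΔP = 76 − 89.6 = -13.6.
Midpoints: P̄ = 82.80, Q̄ = 476.0.
ε = (ΔQ/ΔP)(P̄/Q̄) = (256/-13.6)(82.80/476.0).

-3.274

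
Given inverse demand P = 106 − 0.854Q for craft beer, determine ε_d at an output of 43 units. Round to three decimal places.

-1.887

At Q = 43, P = 106 − 0.854(43) = 69.28.
dP/dQ = −0.854, so dQ/dP = 1/(−0.854) = -1.171.
ε = (dQ/dP)(P/Q) = (-1.171)(69.28/43).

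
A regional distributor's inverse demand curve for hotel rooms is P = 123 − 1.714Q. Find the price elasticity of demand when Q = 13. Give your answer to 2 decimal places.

At Q = 13, P = 123 − 1.714(13) = 100.72.
dP/dQ = −1.714, so dQ/dP = 1/(−1.714) = -0.583.
ε = (dQ/dP)(P/Q) = (-0.583)(100.72/13).

-4.52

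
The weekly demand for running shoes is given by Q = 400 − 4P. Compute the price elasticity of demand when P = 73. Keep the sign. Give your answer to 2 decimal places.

-2.70

At P = 73, Q = 108.
dQ/dP = −4.
ε = (dQ/dP)(P/Q) = (-4)(73/108).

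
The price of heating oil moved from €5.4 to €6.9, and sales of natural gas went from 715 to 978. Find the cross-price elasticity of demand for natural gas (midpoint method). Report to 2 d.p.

ΔQ_x = 978 − 715 = 263; ΔP_y = 6.9 − 5.4 = 1.5.
Midpoints: P̄_y = 6.15, Q̄_x = 846.5.
ε_xy = (ΔQ_x/ΔP_y)(P̄_y/Q̄_x) = (263/1.5)(6.15/846.5).
ε_xy > 0, so the goods are substitutes.

1.27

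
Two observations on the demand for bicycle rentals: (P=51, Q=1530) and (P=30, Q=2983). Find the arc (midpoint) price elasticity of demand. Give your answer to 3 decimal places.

ΔQ = 2983 − 1530 = 1453; ΔP = 30 − 51 = -21.
Midpoints: P̄ = 40.50, Q̄ = 2256.5.
ε = (ΔQ/ΔP)(P̄/Q̄) = (1453/-21)(40.50/2256.5).

-1.242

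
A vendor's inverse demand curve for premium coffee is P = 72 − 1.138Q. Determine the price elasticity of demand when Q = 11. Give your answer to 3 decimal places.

-4.752

At Q = 11, P = 72 − 1.138(11) = 59.48.
dP/dQ = −1.138, so dQ/dP = 1/(−1.138) = -0.879.
ε = (dQ/dP)(P/Q) = (-0.879)(59.48/11).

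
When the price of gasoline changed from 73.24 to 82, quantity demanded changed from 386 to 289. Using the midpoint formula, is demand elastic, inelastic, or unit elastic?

elastic

Arc ε ≈ -2.547.
|ε| = 2.55 > 1.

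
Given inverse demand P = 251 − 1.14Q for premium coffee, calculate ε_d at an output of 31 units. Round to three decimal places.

-6.102

At Q = 31, P = 251 − 1.14(31) = 215.66.
dP/dQ = −1.14, so dQ/dP = 1/(−1.14) = -0.877.
ε = (dQ/dP)(P/Q) = (-0.877)(215.66/31).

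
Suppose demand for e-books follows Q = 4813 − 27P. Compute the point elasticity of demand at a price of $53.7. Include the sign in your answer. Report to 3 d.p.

-0.431

At P = 53.7, Q = 3363.100.
dQ/dP = −27.
ε = (dQ/dP)(P/Q) = (-27)(53.7/3363.100).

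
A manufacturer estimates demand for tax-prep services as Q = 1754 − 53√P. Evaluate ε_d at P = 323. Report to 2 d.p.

-0.59

At P = 323, Q = 801.473.
dQ/dP = −53/(2√P) = -1.474.
ε = (dQ/dP)(P/Q) = (-1.474)(323/801.473).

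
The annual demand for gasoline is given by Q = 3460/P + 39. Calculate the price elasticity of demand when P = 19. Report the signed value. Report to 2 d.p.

At P = 19, Q = 221.105.
dQ/dP = −3460/P² = -9.584.
ε = (dQ/dP)(P/Q) = (-9.584)(19/221.105).

-0.82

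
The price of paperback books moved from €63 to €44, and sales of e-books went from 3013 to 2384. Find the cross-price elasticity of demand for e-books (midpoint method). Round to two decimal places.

ΔQ_x = 2384 − 3013 = -629; ΔP_y = 44 − 63 = -19.
Midpoints: P̄_y = 53.50, Q̄_x = 2698.5.
ε_xy = (ΔQ_x/ΔP_y)(P̄_y/Q̄_x) = (-629/-19)(53.50/2698.5).

0.66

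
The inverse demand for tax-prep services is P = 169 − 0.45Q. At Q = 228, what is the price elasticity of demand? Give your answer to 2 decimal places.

At Q = 228, P = 169 − 0.45(228) = 66.40.
dP/dQ = −0.45, so dQ/dP = 1/(−0.45) = -2.222.
ε = (dQ/dP)(P/Q) = (-2.222)(66.40/228).

-0.65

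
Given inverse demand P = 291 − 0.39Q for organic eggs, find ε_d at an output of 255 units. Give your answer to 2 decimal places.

At Q = 255, P = 291 − 0.39(255) = 191.55.
dP/dQ = −0.39, so dQ/dP = 1/(−0.39) = -2.564.
ε = (dQ/dP)(P/Q) = (-2.564)(191.55/255).

-1.93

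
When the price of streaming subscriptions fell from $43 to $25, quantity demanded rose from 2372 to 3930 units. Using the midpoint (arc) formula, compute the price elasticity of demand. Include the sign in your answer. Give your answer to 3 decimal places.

ΔQ = 3930 − 2372 = 1558; ΔP = 25 − 43 = -18.
Midpoints: P̄ = 34.00, Q̄ = 3151.0.
ε = (ΔQ/ΔP)(P̄/Q̄) = (1558/-18)(34.00/3151.0).

-0.934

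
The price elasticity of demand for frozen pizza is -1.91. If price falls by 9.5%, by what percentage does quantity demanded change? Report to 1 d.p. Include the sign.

18.1%

%ΔQ ≈ ε × %ΔP = (-1.91)(-9.5%) = 18.14%.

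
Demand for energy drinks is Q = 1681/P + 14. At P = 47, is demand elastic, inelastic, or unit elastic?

Q = 49.766, dQ/dP = -0.761.
ε = (dQ/dP)(P/Q) ≈ -0.719.
|ε| = 0.72 < 1.

inelastic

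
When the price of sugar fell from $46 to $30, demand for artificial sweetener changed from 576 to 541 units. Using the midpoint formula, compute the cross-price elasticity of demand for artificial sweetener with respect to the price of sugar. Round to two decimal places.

ΔQ_x = 541 − 576 = -35; ΔP_y = 30 − 46 = -16.
Midpoints: P̄_y = 38.00, Q̄_x = 558.5.
ε_xy = (ΔQ_x/ΔP_y)(P̄_y/Q̄_x) = (-35/-16)(38.00/558.5).

0.15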